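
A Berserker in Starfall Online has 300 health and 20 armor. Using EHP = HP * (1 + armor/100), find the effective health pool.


EHP = 300 * (1 + 20/100)
= 300 * (1 + 0.2)
= 300 * 1.2
= 360.0

360.0 EHP


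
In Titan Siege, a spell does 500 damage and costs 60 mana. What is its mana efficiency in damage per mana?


Efficiency = damage / mana
= 500 / 60
= 8.33

8.33 dmg/mana


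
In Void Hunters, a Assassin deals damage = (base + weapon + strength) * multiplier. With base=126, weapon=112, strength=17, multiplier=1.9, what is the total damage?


Sum base + weapon + str = 126 + 112 + 17 = 255
Multiply by 1.9:
255 * 1.9 = 484.5

484.5 damage


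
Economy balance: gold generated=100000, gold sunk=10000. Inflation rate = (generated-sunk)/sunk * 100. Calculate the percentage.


Net gold = 100000 - 10000 = 90000
Inflation rate = net / sunk * 100 = 90000 / 10000 * 100
= 9.0 * 100
= 900.00%

900.00%


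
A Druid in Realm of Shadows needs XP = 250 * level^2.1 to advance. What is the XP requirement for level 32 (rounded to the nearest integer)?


XP = 250 * level^2.1
Substitute level = 32:
XP = 250 * 32^2.1
= 250 * 1448.1547
= 362039

362039 XP


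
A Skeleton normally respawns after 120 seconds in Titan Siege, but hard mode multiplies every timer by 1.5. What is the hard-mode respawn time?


Respawn time = base * multiplier
= 120 * 1.5
= 180.0 seconds

180.0 seconds


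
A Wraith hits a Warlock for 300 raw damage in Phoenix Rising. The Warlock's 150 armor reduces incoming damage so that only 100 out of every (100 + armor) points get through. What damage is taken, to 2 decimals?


actual = 300 * 100 / (100 + 150)
= 300 * 100 / 250
= 30000 / 250
= 120.00

120.00 damage


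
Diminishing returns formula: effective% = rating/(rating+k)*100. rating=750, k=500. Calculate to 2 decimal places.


effective% = rating / (rating + k) * 100
= 750 / (750 + 500) * 100
= 750 / 1250 * 100
= 0.6 * 100
= 60.00%

60.00%


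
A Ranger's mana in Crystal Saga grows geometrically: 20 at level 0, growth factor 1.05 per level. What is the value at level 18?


value = base * growth^level
= 20 * 1.05^18
= 20 * 2.406619
= 48.13

48.13 mana


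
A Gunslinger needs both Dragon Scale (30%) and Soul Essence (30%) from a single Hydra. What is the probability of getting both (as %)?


For independent events, P(both) = P(A) * P(B)
= 30% * 30%
= 900 / 100 %
= 9.0%

9.0%


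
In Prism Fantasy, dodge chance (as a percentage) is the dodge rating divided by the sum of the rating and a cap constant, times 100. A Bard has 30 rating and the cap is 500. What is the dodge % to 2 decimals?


dodge% = 30 / (30 + 500) * 100
= 30 / 530 * 100
= 0.056604 * 100
= 5.66%

5.66%


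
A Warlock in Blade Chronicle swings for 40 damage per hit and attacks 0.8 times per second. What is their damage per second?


DPS = damage * attack_speed
= 40 * 0.8
= 32.0

32.0 DPS


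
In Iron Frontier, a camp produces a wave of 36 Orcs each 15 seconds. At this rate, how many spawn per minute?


Spawns per minute = count * (60 / interval)
= 36 * (60 / 15)
= 36 * 4.0
= 144.0

144.0 per minute


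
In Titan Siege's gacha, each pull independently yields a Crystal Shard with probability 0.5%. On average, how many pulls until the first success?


Expected pulls for a geometric distribution = 1/p = 100 / rate%
= 100 / 0.5
= 200.0

200.0 pulls


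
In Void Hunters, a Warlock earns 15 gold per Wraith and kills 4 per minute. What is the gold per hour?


Gold per minute = 15 * 4 = 60
Gold per hour = 60 * 60 = 3600

3600 gold/hour


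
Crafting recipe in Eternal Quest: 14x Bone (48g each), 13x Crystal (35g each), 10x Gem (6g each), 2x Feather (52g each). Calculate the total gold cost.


Cost breakdown:
  Bone: 14 * 48 = 672
  Crystal: 13 * 35 = 455
  Gem: 10 * 6 = 60
  Feather: 2 * 52 = 104
Total = 672 + 455 + 60 + 104 = 1291

1291 gold


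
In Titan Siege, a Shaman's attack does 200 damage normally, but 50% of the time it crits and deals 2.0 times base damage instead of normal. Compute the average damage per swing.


E[dmg] = base * (1 + crit_chance * (crit_mult - 1))
cc as decimal = 50/100 = 0.5
cm - 1 = 2.0 - 1 = 1.0
Bonus factor = 0.5 * 1.0 = 0.5
Total multiplier = 1 + 0.5 = 1.5
Expected damage = 200 * 1.5 = 300.00

300.00 damage


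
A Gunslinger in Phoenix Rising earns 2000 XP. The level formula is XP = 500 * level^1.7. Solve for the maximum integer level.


XP = 500 * level^1.7, so level = (XP / 500)^(1/1.7)
= (2000 / 500)^(1/1.7)
= 4.0^0.5882
= 2.2602
Floor: level = 2

level 2


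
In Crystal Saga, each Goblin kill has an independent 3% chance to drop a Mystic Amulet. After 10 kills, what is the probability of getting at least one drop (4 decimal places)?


P(at least one) = 1 - P(none) = 1 - (1-p)^n
p = 3/100 = 0.03
1 - p = 0.97
(1 - p)^10 = 0.97^10 = 0.737424
P(at least one) = 1 - 0.737424 = 0.2626

0.2626


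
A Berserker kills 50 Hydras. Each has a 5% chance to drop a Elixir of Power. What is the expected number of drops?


Expected drops = kills * (drop_rate / 100)
= 50 * (5 / 100)
= 50 * 0.05
= 2.5

2.5 drops


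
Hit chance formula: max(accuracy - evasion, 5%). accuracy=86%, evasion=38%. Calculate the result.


accuracy - evasion = 86 - 38 = 48
Apply floor: max(48, 5) = 48
Hit chance = 48%

48%


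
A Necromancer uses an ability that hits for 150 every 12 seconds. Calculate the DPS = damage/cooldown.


DPS = damage / cooldown
= 150 / 12
= 12.50

12.50 DPS


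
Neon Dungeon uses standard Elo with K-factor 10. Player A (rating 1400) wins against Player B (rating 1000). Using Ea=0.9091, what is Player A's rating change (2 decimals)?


Elo update: delta = K * (S - Ea), where S = 1 (wins)
S - Ea = 1 - 0.9091 = 0.0909
Rating change = 10 * 0.0909
= 0.91

0.91 rating points


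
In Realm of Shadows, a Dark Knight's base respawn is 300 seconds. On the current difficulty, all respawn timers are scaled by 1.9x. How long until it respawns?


Respawn time = base * multiplier
= 300 * 1.9
= 570.0 seconds

570.0 seconds


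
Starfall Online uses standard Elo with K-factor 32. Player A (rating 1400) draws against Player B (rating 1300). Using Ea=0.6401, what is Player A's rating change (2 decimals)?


Elo update: delta = K * (S - Ea), where S = 0.5 (draws)
S - Ea = 0.5 - 0.6401 = -0.1401
Rating change = 32 * -0.1401
= -4.48

-4.48 rating points


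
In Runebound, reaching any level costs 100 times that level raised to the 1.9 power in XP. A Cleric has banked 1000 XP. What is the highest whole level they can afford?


XP = 100 * level^1.9, so level = (XP / 100)^(1/1.9)
= (1000 / 100)^(1/1.9)
= 10.0^0.5263
= 3.3598
Floor: level = 3

level 3


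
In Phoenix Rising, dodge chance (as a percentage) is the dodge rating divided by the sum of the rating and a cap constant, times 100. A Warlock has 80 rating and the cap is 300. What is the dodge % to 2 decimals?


dodge% = 80 / (80 + 300) * 100
= 80 / 380 * 100
= 0.210526 * 100
= 21.05%

21.05%


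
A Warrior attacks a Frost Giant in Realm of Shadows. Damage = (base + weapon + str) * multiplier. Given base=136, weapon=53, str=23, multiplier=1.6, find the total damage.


Sum base + weapon + str = 136 + 53 + 23 = 212
Multiply by 1.6:
212 * 1.6 = 339.2

339.2 damage


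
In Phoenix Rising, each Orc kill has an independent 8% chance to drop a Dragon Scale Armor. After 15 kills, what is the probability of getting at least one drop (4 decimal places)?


P(at least one) = 1 - P(none) = 1 - (1-p)^n
p = 8/100 = 0.08
1 - p = 0.92
(1 - p)^15 = 0.92^15 = 0.286297
P(at least one) = 1 - 0.286297 = 0.7137

0.7137


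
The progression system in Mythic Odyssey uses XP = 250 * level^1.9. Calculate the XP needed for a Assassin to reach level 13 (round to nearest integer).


XP = 250 * level^1.9
Substitute level = 13:
XP = 250 * 13^1.9
= 250 * 130.7653
= 32691

32691 XP


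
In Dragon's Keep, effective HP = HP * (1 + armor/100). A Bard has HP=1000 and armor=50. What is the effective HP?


EHP = 1000 * (1 + 50/100)
= 1000 * (1 + 0.5)
= 1000 * 1.5
= 1500.0

1500.0 EHP


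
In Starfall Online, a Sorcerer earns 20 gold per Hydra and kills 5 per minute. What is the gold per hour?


Gold per minute = 20 * 5 = 100
Gold per hour = 100 * 60 = 6000

6000 gold/hour


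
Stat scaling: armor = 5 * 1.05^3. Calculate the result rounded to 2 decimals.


value = base * growth^level
= 5 * 1.05^3
= 5 * 1.157625
= 5.79

5.79 armor


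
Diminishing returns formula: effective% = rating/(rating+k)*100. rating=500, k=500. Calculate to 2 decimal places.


effective% = rating / (rating + k) * 100
= 500 / (500 + 500) * 100
= 500 / 1000 * 100
= 0.5 * 100
= 50.00%

50.00%


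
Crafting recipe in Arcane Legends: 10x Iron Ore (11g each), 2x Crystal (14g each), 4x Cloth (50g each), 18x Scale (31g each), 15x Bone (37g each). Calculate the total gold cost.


Cost breakdown:
  Iron Ore: 10 * 11 = 110
  Crystal: 2 * 14 = 28
  Cloth: 4 * 50 = 200
  Scale: 18 * 31 = 558
  Bone: 15 * 37 = 555
Total = 110 + 28 + 200 + 558 + 555 = 1451

1451 gold


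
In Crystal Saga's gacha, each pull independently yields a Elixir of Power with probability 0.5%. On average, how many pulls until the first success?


Expected pulls for a geometric distribution = 1/p = 100 / rate%
= 100 / 0.5
= 200.0

200.0 pulls


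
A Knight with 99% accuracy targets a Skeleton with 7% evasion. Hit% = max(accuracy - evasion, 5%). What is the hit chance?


accuracy - evasion = 99 - 7 = 92
Apply floor: max(92, 5) = 92
Hit chance = 92%

92%


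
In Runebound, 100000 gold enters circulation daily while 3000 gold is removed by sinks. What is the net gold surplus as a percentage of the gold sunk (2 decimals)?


Net gold = 100000 - 3000 = 97000
Inflation rate = net / sunk * 100 = 97000 / 3000 * 100
= 32.333333 * 100
= 3233.33%

3233.33%


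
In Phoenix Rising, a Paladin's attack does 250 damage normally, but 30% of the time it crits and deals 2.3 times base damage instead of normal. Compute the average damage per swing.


E[dmg] = base * (1 + crit_chance * (crit_mult - 1))
cc as decimal = 30/100 = 0.3
cm - 1 = 2.3 - 1 = 1.3
Bonus factor = 0.3 * 1.3 = 0.39
Total multiplier = 1 + 0.39 = 1.39
Expected damage = 250 * 1.39 = 347.50

347.50 damage


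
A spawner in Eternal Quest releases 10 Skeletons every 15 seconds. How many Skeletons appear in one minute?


Spawns per minute = count * (60 / interval)
= 10 * (60 / 15)
= 10 * 4.0
= 40.0

40.0 per minute


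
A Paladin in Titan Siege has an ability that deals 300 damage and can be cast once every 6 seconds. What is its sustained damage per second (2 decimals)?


DPS = damage / cooldown
= 300 / 6
= 50.00

50.00 DPS


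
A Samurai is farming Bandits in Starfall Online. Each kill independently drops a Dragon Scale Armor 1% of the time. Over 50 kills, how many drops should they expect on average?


Expected drops = kills * (drop_rate / 100)
= 50 * (1 / 100)
= 50 * 0.01
= 0.5

0.5 drops


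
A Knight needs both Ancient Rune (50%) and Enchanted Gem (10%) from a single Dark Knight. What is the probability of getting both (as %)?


For independent events, P(both) = P(A) * P(B)
= 50% * 10%
= 500 / 100 %
= 5.0%

5.0%


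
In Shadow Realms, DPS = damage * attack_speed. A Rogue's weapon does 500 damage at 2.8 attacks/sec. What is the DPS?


DPS = damage * attack_speed
= 500 * 2.8
= 1400.0

1400.0 DPS


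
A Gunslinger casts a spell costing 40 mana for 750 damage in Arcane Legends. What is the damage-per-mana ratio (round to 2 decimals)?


Efficiency = damage / mana
= 750 / 40
= 18.75

18.75 dmg/mana


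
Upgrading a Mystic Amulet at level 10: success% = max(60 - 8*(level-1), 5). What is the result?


raw_rate = 60 - 8 * (10 - 1)
= 60 - 8 * 9
= 60 - 72
= -12
Apply floor: max(-12, 5) = 5%

5%


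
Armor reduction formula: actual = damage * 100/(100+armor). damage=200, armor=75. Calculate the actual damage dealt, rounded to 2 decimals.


actual = 200 * 100 / (100 + 75)
= 200 * 100 / 175
= 20000 / 175
= 114.29

114.29 damage


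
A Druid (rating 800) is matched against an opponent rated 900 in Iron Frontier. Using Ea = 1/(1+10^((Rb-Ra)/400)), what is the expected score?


Elo expected score: Ea = 1/(1 + 10^((Rb-Ra)/400))
Rb - Ra = 900 - 800 = 100
(Rb-Ra)/400 = 100/400 = 0.25
10^0.25 = 1.778279
Ea = 1/(1 + 1.778279) = 1/2.778279 = 0.3599

0.3599


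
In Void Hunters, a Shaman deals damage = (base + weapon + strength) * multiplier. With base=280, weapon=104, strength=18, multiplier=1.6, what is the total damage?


Sum base + weapon + str = 280 + 104 + 18 = 402
Multiply by 1.6:
402 * 1.6 = 643.2

643.2 damage


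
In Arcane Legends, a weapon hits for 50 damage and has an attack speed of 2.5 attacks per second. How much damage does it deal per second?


DPS = damage * attack_speed
= 50 * 2.5
= 125.0

125.0 DPS


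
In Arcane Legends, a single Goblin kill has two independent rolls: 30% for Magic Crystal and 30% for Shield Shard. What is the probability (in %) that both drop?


For independent events, P(both) = P(A) * P(B)
= 30% * 30%
= 900 / 100 %
= 9.0%

9.0%


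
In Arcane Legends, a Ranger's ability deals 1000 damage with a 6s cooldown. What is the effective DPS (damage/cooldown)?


DPS = damage / cooldown
= 1000 / 6
= 166.67

166.67 DPS


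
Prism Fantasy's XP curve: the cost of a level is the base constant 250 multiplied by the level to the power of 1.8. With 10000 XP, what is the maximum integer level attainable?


XP = 250 * level^1.8, so level = (XP / 250)^(1/1.8)
= (10000 / 250)^(1/1.8)
= 40.0^0.5556
= 7.7631
Floor: level = 7

level 7


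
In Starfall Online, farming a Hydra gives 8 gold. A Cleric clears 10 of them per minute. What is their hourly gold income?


Gold per minute = 8 * 10 = 80
Gold per hour = 80 * 60 = 4800

4800 gold/hour


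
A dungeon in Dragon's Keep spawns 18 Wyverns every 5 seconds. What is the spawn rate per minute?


Spawns per minute = count * (60 / interval)
= 18 * (60 / 5)
= 18 * 12.0
= 216.0

216.0 per minute


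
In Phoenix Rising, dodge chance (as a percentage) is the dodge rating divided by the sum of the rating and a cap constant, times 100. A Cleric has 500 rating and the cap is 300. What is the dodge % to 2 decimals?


dodge% = 500 / (500 + 300) * 100
= 500 / 800 * 100
= 0.625 * 100
= 62.50%

62.50%


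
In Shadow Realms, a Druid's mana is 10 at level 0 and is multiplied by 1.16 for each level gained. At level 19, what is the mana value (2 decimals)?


value = base * growth^level
= 10 * 1.16^19
= 10 * 16.776517
= 167.77

167.77 mana


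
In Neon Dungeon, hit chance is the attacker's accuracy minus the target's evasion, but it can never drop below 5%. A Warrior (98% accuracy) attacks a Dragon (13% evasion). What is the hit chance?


accuracy - evasion = 98 - 13 = 85
Apply floor: max(85, 5) = 85
Hit chance = 85%

85%


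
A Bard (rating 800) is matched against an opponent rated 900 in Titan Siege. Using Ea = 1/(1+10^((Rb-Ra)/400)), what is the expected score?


Elo expected score: Ea = 1/(1 + 10^((Rb-Ra)/400))
Rb - Ra = 900 - 800 = 100
(Rb-Ra)/400 = 100/400 = 0.25
10^0.25 = 1.778279
Ea = 1/(1 + 1.778279) = 1/2.778279 = 0.3599

0.3599


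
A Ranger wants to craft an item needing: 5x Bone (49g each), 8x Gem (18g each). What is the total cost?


Cost breakdown:
  Bone: 5 * 49 = 245
  Gem: 8 * 18 = 144
Total = 245 + 144 = 389

389 gold


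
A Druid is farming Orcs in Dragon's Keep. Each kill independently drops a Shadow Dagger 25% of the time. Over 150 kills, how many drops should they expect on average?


Expected drops = kills * (drop_rate / 100)
= 150 * (25 / 100)
= 150 * 0.25
= 37.5

37.5 drops


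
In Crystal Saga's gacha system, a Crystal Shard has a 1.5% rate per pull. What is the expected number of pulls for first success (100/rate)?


Expected pulls for a geometric distribution = 1/p = 100 / rate%
= 100 / 1.5
= 66.67

66.67 pulls


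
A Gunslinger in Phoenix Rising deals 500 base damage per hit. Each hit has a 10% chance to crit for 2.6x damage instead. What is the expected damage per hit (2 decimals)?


E[dmg] = base * (1 + crit_chance * (crit_mult - 1))
cc as decimal = 10/100 = 0.1
cm - 1 = 2.6 - 1 = 1.6
Bonus factor = 0.1 * 1.6 = 0.16
Total multiplier = 1 + 0.16 = 1.16
Expected damage = 500 * 1.16 = 580.00

580.00 damage


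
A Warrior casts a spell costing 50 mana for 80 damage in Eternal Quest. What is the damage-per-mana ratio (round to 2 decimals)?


Efficiency = damage / mana
= 80 / 50
= 1.60

1.60 dmg/mana


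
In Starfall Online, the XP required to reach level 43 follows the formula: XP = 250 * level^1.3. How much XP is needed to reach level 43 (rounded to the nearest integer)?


XP = 250 * level^1.3
Substitute level = 43:
XP = 250 * 43^1.3
= 250 * 132.8951
= 33224

33224 XP


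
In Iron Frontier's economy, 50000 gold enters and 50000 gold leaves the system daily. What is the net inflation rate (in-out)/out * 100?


Net gold = 50000 - 50000 = 0
Inflation rate = net / sunk * 100 = 0 / 50000 * 100
= 0.0 * 100
= 0.00%

0.00%


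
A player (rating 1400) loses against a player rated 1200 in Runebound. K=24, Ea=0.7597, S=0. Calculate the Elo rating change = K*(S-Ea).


Elo update: delta = K * (S - Ea), where S = 0 (loses)
S - Ea = 0 - 0.7597 = -0.7597
Rating change = 24 * -0.7597
= -18.23

-18.23 rating points


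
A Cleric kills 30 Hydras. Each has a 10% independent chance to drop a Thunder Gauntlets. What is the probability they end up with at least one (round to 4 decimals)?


P(at least one) = 1 - P(none) = 1 - (1-p)^n
p = 10/100 = 0.1
1 - p = 0.9
(1 - p)^30 = 0.9^30 = 0.042391
P(at least one) = 1 - 0.042391 = 0.9576

0.9576


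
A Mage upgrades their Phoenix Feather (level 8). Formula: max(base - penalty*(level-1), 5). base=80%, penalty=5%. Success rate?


raw_rate = 80 - 5 * (8 - 1)
= 80 - 5 * 7
= 80 - 35
= 45
Apply floor: max(45, 5) = 45%

45%


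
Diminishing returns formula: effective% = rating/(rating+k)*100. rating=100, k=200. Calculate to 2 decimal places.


effective% = rating / (rating + k) * 100
= 100 / (100 + 200) * 100
= 100 / 300 * 100
= 0.333333 * 100
= 33.33%

33.33%


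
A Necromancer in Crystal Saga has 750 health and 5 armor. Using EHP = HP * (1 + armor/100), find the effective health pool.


EHP = 750 * (1 + 5/100)
= 750 * (1 + 0.05)
= 750 * 1.05
= 787.5

787.5 EHP


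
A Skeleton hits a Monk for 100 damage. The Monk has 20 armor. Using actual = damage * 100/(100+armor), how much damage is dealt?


actual = 100 * 100 / (100 + 20)
= 100 * 100 / 120
= 10000 / 120
= 83.33

83.33 damage


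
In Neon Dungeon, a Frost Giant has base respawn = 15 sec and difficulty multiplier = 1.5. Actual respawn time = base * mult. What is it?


Respawn time = base * multiplier
= 15 * 1.5
= 22.5 seconds

22.5 seconds


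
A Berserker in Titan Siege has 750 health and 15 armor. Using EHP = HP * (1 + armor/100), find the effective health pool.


EHP = 750 * (1 + 15/100)
= 750 * (1 + 0.15)
= 750 * 1.15
= 862.5

862.5 EHP


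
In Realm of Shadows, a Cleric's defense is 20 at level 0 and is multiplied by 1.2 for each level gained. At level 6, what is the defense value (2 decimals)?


value = base * growth^level
= 20 * 1.2^6
= 20 * 2.985984
= 59.72

59.72 defense


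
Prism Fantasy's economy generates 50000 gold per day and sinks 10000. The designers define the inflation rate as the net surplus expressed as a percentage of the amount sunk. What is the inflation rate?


Net gold = 50000 - 10000 = 40000
Inflation rate = net / sunk * 100 = 40000 / 10000 * 100
= 4.0 * 100
= 400.00%

400.00%


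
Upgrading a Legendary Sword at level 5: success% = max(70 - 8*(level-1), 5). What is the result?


raw_rate = 70 - 8 * (5 - 1)
= 70 - 8 * 4
= 70 - 32
= 38
Apply floor: max(38, 5) = 38%

38%


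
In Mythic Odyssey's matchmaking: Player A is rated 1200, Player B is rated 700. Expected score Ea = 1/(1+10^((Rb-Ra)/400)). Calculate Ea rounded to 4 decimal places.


Elo expected score: Ea = 1/(1 + 10^((Rb-Ra)/400))
Rb - Ra = 700 - 1200 = -500
(Rb-Ra)/400 = -500/400 = -1.25
10^-1.25 = 0.056234
Ea = 1/(1 + 0.056234) = 1/1.056234 = 0.9468

0.9468


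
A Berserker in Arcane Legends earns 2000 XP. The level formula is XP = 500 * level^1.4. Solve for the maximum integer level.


XP = 500 * level^1.4, so level = (XP / 500)^(1/1.4)
= (2000 / 500)^(1/1.4)
= 4.0^0.7143
= 2.6918
Floor: level = 2

level 2


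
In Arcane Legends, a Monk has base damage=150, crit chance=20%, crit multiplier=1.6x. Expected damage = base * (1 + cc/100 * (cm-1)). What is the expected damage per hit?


E[dmg] = base * (1 + crit_chance * (crit_mult - 1))
cc as decimal = 20/100 = 0.2
cm - 1 = 1.6 - 1 = 0.6
Bonus factor = 0.2 * 0.6 = 0.12
Total multiplier = 1 + 0.12 = 1.12
Expected damage = 150 * 1.12 = 168.00

168.00 damage


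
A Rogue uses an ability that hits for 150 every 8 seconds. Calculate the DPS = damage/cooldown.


DPS = damage / cooldown
= 150 / 8
= 18.75

18.75 DPS


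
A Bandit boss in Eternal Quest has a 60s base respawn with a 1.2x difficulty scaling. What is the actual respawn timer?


Respawn time = base * multiplier
= 60 * 1.2
= 72.0 seconds

72.0 seconds


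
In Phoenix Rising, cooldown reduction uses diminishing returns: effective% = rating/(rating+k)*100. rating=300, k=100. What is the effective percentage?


effective% = rating / (rating + k) * 100
= 300 / (300 + 100) * 100
= 300 / 400 * 100
= 0.75 * 100
= 75.00%

75.00%


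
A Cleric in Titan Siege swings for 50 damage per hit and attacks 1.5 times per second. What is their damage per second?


DPS = damage * attack_speed
= 50 * 1.5
= 75.0

75.0 DPS


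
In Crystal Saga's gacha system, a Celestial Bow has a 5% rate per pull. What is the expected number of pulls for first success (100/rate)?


Expected pulls for a geometric distribution = 1/p = 100 / rate%
= 100 / 5
= 20.0

20.0 pulls


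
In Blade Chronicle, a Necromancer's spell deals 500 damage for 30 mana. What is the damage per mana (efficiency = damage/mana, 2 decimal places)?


Efficiency = damage / mana
= 500 / 30
= 16.67

16.67 dmg/mana


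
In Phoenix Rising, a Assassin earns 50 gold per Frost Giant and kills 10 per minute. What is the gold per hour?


Gold per minute = 50 * 10 = 500
Gold per hour = 500 * 60 = 30000

30000 gold/hour


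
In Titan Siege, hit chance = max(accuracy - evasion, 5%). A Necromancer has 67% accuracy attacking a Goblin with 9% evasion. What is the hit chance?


accuracy - evasion = 67 - 9 = 58
Apply floor: max(58, 5) = 58
Hit chance = 58%

58%


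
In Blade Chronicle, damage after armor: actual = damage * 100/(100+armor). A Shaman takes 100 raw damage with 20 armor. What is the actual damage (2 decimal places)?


actual = 100 * 100 / (100 + 20)
= 100 * 100 / 120
= 10000 / 120
= 83.33

83.33 damage


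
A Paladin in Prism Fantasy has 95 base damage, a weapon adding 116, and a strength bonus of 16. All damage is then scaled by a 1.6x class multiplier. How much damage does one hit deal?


Sum base + weapon + str = 95 + 116 + 16 = 227
Multiply by 1.6:
227 * 1.6 = 363.2

363.2 damage


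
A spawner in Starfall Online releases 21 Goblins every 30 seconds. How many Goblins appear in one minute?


Spawns per minute = count * (60 / interval)
= 21 * (60 / 30)
= 21 * 2.0
= 42.0

42.0 per minute


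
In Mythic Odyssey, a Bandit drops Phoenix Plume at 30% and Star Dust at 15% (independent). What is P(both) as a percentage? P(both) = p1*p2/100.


For independent events, P(both) = P(A) * P(B)
= 30% * 15%
= 450 / 100 %
= 4.5%

4.5%


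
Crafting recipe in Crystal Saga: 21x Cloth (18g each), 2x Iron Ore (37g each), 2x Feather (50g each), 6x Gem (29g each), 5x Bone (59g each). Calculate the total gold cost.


Cost breakdown:
  Cloth: 21 * 18 = 378
  Iron Ore: 2 * 37 = 74
  Feather: 2 * 50 = 100
  Gem: 6 * 29 = 174
  Bone: 5 * 59 = 295
Total = 378 + 74 + 100 + 174 + 295 = 1021

1021 gold


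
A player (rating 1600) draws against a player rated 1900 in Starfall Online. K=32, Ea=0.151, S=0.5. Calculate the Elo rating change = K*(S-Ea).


Elo update: delta = K * (S - Ea), where S = 0.5 (draws)
S - Ea = 0.5 - 0.151 = 0.349
Rating change = 32 * 0.349
= 11.17

11.17 rating points


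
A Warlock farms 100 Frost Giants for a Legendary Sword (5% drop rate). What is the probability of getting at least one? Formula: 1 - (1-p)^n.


P(at least one) = 1 - P(none) = 1 - (1-p)^n
p = 5/100 = 0.05
1 - p = 0.95
(1 - p)^100 = 0.95^100 = 0.005921
P(at least one) = 1 - 0.005921 = 0.9941

0.9941


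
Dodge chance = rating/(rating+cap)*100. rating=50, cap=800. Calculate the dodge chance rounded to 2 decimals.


dodge% = 50 / (50 + 800) * 100
= 50 / 850 * 100
= 0.058824 * 100
= 5.88%

5.88%


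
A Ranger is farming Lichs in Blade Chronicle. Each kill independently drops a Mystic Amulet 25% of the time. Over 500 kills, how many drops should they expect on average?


Expected drops = kills * (drop_rate / 100)
= 500 * (25 / 100)
= 500 * 0.25
= 125.0

125.0 drops


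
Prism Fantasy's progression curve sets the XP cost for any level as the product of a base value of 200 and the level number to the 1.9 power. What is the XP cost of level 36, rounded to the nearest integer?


XP = 200 * level^1.9
Substitute level = 36:
XP = 200 * 36^1.9
= 200 * 905.6799
= 181136

181136 XP


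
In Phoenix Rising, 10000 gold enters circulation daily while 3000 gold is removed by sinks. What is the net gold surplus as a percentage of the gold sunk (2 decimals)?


Net gold = 10000 - 3000 = 7000
Inflation rate = net / sunk * 100 = 7000 / 3000 * 100
= 2.333333 * 100
= 233.33%

233.33%


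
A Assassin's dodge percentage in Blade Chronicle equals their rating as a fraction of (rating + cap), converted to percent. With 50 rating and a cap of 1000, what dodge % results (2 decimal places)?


dodge% = 50 / (50 + 1000) * 100
= 50 / 1050 * 100
= 0.047619 * 100
= 4.76%

4.76%


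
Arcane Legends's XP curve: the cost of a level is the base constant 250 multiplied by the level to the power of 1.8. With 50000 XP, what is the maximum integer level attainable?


XP = 250 * level^1.8, so level = (XP / 250)^(1/1.8)
= (50000 / 250)^(1/1.8)
= 200.0^0.5556
= 18.9824
Floor: level = 18

level 18


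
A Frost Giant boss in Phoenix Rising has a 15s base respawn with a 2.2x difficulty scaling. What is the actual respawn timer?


Respawn time = base * multiplier
= 15 * 2.2
= 33.0 seconds

33.0 seconds


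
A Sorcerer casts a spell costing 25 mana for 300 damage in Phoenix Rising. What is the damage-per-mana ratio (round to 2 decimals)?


Efficiency = damage / mana
= 300 / 25
= 12.00

12.00 dmg/mana


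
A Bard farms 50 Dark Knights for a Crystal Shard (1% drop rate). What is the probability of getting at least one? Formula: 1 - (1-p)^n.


P(at least one) = 1 - P(none) = 1 - (1-p)^n
p = 1/100 = 0.01
1 - p = 0.99
(1 - p)^50 = 0.99^50 = 0.605006
P(at least one) = 1 - 0.605006 = 0.3950

0.3950


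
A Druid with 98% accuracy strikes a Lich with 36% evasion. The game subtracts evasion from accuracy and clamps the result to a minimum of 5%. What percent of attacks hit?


accuracy - evasion = 98 - 36 = 62
Apply floor: max(62, 5) = 62
Hit chance = 62%

62%


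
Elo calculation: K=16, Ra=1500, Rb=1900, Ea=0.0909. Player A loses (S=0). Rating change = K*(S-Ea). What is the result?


Elo update: delta = K * (S - Ea), where S = 0 (loses)
S - Ea = 0 - 0.0909 = -0.0909
Rating change = 16 * -0.0909
= -1.45

-1.45 rating points


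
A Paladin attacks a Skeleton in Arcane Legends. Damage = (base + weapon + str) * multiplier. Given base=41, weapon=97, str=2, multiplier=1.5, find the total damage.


Sum base + weapon + str = 41 + 97 + 2 = 140
Multiply by 1.5:
140 * 1.5 = 210.0

210.0 damage


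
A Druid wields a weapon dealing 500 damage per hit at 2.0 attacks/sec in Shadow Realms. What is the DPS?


DPS = damage * attack_speed
= 500 * 2.0
= 1000.0

1000.0 DPS


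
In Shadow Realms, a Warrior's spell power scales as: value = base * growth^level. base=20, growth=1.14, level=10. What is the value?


value = base * growth^level
= 20 * 1.14^10
= 20 * 3.707221
= 74.14

74.14 spell power


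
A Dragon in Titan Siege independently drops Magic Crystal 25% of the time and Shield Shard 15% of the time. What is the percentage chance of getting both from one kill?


For independent events, P(both) = P(A) * P(B)
= 25% * 15%
= 375 / 100 %
= 3.75%

3.75%


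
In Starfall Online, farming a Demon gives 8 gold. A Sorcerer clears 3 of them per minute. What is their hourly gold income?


Gold per minute = 8 * 3 = 24
Gold per hour = 24 * 60 = 1440

1440 gold/hour


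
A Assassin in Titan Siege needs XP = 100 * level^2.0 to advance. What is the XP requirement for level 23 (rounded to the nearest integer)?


XP = 100 * level^2.0
Substitute level = 23:
XP = 100 * 23^2.0
= 100 * 529.0
= 52900

52900 XP


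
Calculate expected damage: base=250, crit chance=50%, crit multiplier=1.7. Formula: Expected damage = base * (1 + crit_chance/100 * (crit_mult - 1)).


E[dmg] = base * (1 + crit_chance * (crit_mult - 1))
cc as decimal = 50/100 = 0.5
cm - 1 = 1.7 - 1 = 0.7
Bonus factor = 0.5 * 0.7 = 0.35
Total multiplier = 1 + 0.35 = 1.35
Expected damage = 250 * 1.35 = 337.50

337.50 damage


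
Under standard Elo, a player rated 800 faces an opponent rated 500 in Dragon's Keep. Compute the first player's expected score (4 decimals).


Elo expected score: Ea = 1/(1 + 10^((Rb-Ra)/400))
Rb - Ra = 500 - 800 = -300
(Rb-Ra)/400 = -300/400 = -0.75
10^-0.75 = 0.177828
Ea = 1/(1 + 0.177828) = 1/1.177828 = 0.8490

0.8490


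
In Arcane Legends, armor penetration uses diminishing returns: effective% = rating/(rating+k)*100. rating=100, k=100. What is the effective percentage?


effective% = rating / (rating + k) * 100
= 100 / (100 + 100) * 100
= 100 / 200 * 100
= 0.5 * 100
= 50.00%

50.00%


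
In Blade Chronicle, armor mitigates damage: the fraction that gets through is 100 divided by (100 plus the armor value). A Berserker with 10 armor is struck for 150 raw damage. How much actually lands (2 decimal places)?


actual = 150 * 100 / (100 + 10)
= 150 * 100 / 110
= 15000 / 110
= 136.36

136.36 damage


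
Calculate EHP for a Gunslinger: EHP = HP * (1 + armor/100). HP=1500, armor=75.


EHP = 1500 * (1 + 75/100)
= 1500 * (1 + 0.75)
= 1500 * 1.75
= 2625.0

2625.0 EHP


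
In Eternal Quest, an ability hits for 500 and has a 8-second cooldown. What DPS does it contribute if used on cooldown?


DPS = damage / cooldown
= 500 / 8
= 62.50

62.50 DPS


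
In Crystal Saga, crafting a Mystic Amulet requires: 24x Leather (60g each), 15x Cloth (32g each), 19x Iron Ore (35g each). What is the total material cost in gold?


Cost breakdown:
  Leather: 24 * 60 = 1440
  Cloth: 15 * 32 = 480
  Iron Ore: 19 * 35 = 665
Total = 1440 + 480 + 665 = 2585

2585 gold


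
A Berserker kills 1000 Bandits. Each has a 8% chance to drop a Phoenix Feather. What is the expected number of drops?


Expected drops = kills * (drop_rate / 100)
= 1000 * (8 / 100)
= 1000 * 0.08
= 80.0

80.0 drops


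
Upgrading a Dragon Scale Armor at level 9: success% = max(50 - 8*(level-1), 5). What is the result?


raw_rate = 50 - 8 * (9 - 1)
= 50 - 8 * 8
= 50 - 64
= -14
Apply floor: max(-14, 5) = 5%

5%


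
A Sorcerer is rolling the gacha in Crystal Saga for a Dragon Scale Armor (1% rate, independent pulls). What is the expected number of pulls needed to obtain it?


Expected pulls for a geometric distribution = 1/p = 100 / rate%
= 100 / 1
= 100.0

100.0 pulls


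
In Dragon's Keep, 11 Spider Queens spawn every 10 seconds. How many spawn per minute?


Spawns per minute = count * (60 / interval)
= 11 * (60 / 10)
= 11 * 6.0
= 66.0

66.0 per minute


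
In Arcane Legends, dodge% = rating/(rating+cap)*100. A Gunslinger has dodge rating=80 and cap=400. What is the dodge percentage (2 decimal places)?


dodge% = 80 / (80 + 400) * 100
= 80 / 480 * 100
= 0.166667 * 100
= 16.67%

16.67%


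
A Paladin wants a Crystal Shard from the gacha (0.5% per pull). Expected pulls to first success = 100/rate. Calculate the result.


Expected pulls for a geometric distribution = 1/p = 100 / rate%
= 100 / 0.5
= 200.0

200.0 pulls


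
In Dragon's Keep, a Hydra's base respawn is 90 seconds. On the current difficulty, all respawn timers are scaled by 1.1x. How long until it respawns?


Respawn time = base * multiplier
= 90 * 1.1
= 99.0 seconds

99.0 seconds


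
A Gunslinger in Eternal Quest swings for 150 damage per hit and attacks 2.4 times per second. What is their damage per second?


DPS = damage * attack_speed
= 150 * 2.4
= 360.0

360.0 DPS


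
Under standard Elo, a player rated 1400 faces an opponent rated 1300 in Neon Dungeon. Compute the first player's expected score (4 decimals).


Elo expected score: Ea = 1/(1 + 10^((Rb-Ra)/400))
Rb - Ra = 1300 - 1400 = -100
(Rb-Ra)/400 = -100/400 = -0.25
10^-0.25 = 0.562341
Ea = 1/(1 + 0.562341) = 1/1.562341 = 0.6401

0.6401


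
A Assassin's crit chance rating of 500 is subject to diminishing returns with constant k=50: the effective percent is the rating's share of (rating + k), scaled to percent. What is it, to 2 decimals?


effective% = rating / (rating + k) * 100
= 500 / (500 + 50) * 100
= 500 / 550 * 100
= 0.909091 * 100
= 90.91%

90.91%


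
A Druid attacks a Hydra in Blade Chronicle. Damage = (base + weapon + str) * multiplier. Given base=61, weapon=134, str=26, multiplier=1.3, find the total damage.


Sum base + weapon + str = 61 + 134 + 26 = 221
Multiply by 1.3:
221 * 1.3 = 287.3

287.3 damage


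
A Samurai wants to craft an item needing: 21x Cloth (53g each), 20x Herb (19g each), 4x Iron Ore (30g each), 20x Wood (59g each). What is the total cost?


Cost breakdown:
  Cloth: 21 * 53 = 1113
  Herb: 20 * 19 = 380
  Iron Ore: 4 * 30 = 120
  Wood: 20 * 59 = 1180
Total = 1113 + 380 + 120 + 1180 = 2793

2793 gold


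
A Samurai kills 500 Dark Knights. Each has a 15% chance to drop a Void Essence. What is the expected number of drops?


Expected drops = kills * (drop_rate / 100)
= 500 * (15 / 100)
= 500 * 0.15
= 75.0

75.0 drops


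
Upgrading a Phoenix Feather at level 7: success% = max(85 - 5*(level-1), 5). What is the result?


raw_rate = 85 - 5 * (7 - 1)
= 85 - 5 * 6
= 85 - 30
= 55
Apply floor: max(55, 5) = 55%

55%


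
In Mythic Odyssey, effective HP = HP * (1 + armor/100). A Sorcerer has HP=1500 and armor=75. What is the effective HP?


EHP = 1500 * (1 + 75/100)
= 1500 * (1 + 0.75)
= 1500 * 1.75
= 2625.0

2625.0 EHP


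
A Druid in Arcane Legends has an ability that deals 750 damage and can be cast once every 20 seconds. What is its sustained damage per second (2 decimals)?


DPS = damage / cooldown
= 750 / 20
= 37.50

37.50 DPS


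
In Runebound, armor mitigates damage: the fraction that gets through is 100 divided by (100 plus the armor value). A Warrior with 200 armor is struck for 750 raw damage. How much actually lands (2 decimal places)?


actual = 750 * 100 / (100 + 200)
= 750 * 100 / 300
= 75000 / 300
= 250.00

250.00 damage


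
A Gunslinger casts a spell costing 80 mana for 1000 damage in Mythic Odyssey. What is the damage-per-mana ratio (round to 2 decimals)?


Efficiency = damage / mana
= 1000 / 80
= 12.50

12.50 dmg/mana


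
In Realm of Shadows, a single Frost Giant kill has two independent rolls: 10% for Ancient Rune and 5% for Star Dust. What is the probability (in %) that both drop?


For independent events, P(both) = P(A) * P(B)
= 10% * 5%
= 50 / 100 %
= 0.5%

0.5%


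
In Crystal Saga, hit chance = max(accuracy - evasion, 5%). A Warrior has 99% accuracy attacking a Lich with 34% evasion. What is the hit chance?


accuracy - evasion = 99 - 34 = 65
Apply floor: max(65, 5) = 65
Hit chance = 65%

65%


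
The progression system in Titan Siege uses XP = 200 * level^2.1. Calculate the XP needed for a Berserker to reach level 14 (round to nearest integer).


XP = 200 * level^2.1
Substitute level = 14:
XP = 200 * 14^2.1
= 200 * 255.1931
= 51039

51039 XP


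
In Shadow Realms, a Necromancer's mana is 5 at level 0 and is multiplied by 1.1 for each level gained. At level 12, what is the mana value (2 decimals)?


value = base * growth^level
= 5 * 1.1^12
= 5 * 3.138428
= 15.69

15.69 mana


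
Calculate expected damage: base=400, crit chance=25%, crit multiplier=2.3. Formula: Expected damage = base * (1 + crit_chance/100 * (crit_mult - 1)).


E[dmg] = base * (1 + crit_chance * (crit_mult - 1))
cc as decimal = 25/100 = 0.25
cm - 1 = 2.3 - 1 = 1.3
Bonus factor = 0.25 * 1.3 = 0.325
Total multiplier = 1 + 0.325 = 1.325
Expected damage = 400 * 1.325 = 530.00

530.00 damage


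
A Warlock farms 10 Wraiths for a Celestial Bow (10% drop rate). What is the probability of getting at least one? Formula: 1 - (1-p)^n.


P(at least one) = 1 - P(none) = 1 - (1-p)^n
p = 10/100 = 0.1
1 - p = 0.9
(1 - p)^10 = 0.9^10 = 0.348678
P(at least one) = 1 - 0.348678 = 0.6513

0.6513


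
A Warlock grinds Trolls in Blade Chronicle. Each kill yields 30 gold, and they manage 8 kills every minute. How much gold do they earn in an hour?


Gold per minute = 30 * 8 = 240
Gold per hour = 240 * 60 = 14400

14400 gold/hour


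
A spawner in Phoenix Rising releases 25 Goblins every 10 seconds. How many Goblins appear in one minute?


Spawns per minute = count * (60 / interval)
= 25 * (60 / 10)
= 25 * 6.0
= 150.0

150.0 per minute


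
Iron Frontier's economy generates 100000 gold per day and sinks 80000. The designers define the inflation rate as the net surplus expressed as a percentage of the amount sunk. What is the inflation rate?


Net gold = 100000 - 80000 = 20000
Inflation rate = net / sunk * 100 = 20000 / 80000 * 100
= 0.25 * 100
= 25.00%

25.00%


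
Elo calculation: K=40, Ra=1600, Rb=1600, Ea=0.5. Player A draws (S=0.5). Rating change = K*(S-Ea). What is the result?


Elo update: delta = K * (S - Ea), where S = 0.5 (draws)
S - Ea = 0.5 - 0.5 = 0.0
Rating change = 40 * 0.0
= 0.00

0.00 rating points


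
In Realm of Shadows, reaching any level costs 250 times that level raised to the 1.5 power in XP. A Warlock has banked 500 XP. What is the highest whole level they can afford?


XP = 250 * level^1.5, so level = (XP / 250)^(1/1.5)
= (500 / 250)^(1/1.5)
= 2.0^0.6667
= 1.5874
Floor: level = 1

level 1


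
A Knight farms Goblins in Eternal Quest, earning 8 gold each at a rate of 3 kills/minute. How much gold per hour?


Gold per minute = 8 * 3 = 24
Gold per hour = 24 * 60 = 1440

1440 gold/hour


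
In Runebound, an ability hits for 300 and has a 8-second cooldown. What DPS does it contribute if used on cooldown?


DPS = damage / cooldown
= 300 / 8
= 37.50

37.50 DPS


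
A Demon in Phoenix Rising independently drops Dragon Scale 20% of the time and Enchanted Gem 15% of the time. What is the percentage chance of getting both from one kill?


For independent events, P(both) = P(A) * P(B)
= 20% * 15%
= 300 / 100 %
= 3.0%

3.0%


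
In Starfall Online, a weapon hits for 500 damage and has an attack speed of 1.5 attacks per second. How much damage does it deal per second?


DPS = damage * attack_speed
= 500 * 1.5
= 750.0

750.0 DPS


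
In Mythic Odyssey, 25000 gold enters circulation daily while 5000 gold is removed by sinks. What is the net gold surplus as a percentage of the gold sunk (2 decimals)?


Net gold = 25000 - 5000 = 20000
Inflation rate = net / sunk * 100 = 20000 / 5000 * 100
= 4.0 * 100
= 400.00%

400.00%


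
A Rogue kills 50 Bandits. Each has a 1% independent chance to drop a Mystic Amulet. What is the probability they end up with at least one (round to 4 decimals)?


P(at least one) = 1 - P(none) = 1 - (1-p)^n
p = 1/100 = 0.01
1 - p = 0.99
(1 - p)^50 = 0.99^50 = 0.605006
P(at least one) = 1 - 0.605006 = 0.3950

0.3950
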